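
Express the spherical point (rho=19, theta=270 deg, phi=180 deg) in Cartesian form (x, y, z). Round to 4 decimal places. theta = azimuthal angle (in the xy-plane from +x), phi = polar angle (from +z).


x = 19 * sin(180) * cos(270) = 0
y = 19 * sin(180) * sin(270) = 0
z = 19 * cos(180) = -19

(0, 0, -19)


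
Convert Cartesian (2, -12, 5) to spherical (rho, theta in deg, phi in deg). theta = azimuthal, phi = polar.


rho = sqrt(2^2 + (-12)^2 + 5^2) = 13.1529
theta = atan2(-12, 2) = 279.4623 deg
phi = acos(5/13.1529) = 67.6575 deg

rho = 13.1529, theta = 279.4623 deg, phi = 67.6575 deg


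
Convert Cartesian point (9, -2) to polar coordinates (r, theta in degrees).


r = sqrt(9^2 + (-2)^2) = 9.2195
theta = atan2(-2, 9) = 347.4712 degrees

r = 9.2195, theta = 347.4712 degrees


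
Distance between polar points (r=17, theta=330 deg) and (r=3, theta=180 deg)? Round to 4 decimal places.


d = sqrt(r1^2 + r2^2 - 2*r1*r2*cos(t2-t1))
d = sqrt(17^2 + 3^2 - 2*17*3*cos(180-330)) = 19.6554

19.6554


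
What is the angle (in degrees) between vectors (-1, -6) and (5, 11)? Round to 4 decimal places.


dot = -1*5 + -6*11 = -71
|u| = 6.0828, |v| = 12.083
cos(angle) = -0.966
angle = 165.0184 degrees

165.0184 degrees


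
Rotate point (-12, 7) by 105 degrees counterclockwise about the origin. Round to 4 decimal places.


x' = -12*cos(105) - 7*sin(105) = -3.6557
y' = -12*sin(105) + 7*cos(105) = -13.4028

(-3.6557, -13.4028)


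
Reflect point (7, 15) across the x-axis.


Reflection across x-axis: (x, y) -> (x, -y)
(7, 15) -> (7, -15)

(7, -15)


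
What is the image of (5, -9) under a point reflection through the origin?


Reflection through origin: (x, y) -> (-x, -y)
(5, -9) -> (-5, 9)

(-5, 9)


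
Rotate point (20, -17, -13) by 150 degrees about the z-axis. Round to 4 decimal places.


x' = 20*cos(150) - -17*sin(150) = -8.8205
y' = 20*sin(150) + -17*cos(150) = 24.7224
z' = -13

(-8.8205, 24.7224, -13)


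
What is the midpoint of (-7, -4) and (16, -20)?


Midpoint = ((-7+16)/2, (-4+-20)/2) = (4.5, -12)

(4.5, -12)


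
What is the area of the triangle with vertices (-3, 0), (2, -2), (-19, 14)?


Area = |x1(y2-y3) + x2(y3-y1) + x3(y1-y2)| / 2
= |-3*(-2-14) + 2*(14-0) + -19*(0--2)| / 2
= 19

19


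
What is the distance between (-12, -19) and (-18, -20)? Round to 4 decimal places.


d = sqrt((-18--12)^2 + (-20--19)^2) = 6.0828

6.0828


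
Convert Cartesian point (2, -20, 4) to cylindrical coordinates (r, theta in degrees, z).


r = sqrt(2^2 + (-20)^2) = 20.0998
theta = atan2(-20, 2) = 275.7106 deg
z = 4

r = 20.0998, theta = 275.7106 deg, z = 4


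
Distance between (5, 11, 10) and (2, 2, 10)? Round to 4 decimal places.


d = sqrt((2-5)^2 + (2-11)^2 + (10-10)^2) = 9.4868

9.4868


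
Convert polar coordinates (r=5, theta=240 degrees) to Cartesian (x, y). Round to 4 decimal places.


x = 5 * cos(240) = -2.5
y = 5 * sin(240) = -4.3301

(-2.5, -4.3301)


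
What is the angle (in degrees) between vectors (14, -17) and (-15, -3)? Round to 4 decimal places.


dot = 14*-15 + -17*-3 = -159
|u| = 22.0227, |v| = 15.2971
cos(angle) = -0.472
angle = 118.1625 degrees

118.1625 degrees


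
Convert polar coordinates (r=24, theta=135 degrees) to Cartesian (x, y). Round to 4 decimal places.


x = 24 * cos(135) = -16.9706
y = 24 * sin(135) = 16.9706

(-16.9706, 16.9706)


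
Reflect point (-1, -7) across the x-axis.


Reflection across x-axis: (x, y) -> (x, -y)
(-1, -7) -> (-1, 7)

(-1, 7)


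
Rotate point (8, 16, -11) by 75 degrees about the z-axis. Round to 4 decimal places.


x' = 8*cos(75) - 16*sin(75) = -13.3843
y' = 8*sin(75) + 16*cos(75) = 11.8685
z' = -11

(-13.3843, 11.8685, -11)


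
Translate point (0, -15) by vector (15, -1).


Translation: (x+dx, y+dy) = (0+15, -15+-1) = (15, -16)

(15, -16)


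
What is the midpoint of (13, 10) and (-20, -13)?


Midpoint = ((13+-20)/2, (10+-13)/2) = (-3.5, -1.5)

(-3.5, -1.5)


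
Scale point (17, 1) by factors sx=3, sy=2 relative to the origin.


Scaling: (x*sx, y*sy) = (17*3, 1*2) = (51, 2)

(51, 2)


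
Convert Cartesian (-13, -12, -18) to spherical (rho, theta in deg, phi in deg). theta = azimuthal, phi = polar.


rho = sqrt((-13)^2 + (-12)^2 + (-18)^2) = 25.2389
theta = atan2(-12, -13) = 222.7094 deg
phi = acos(-18/25.2389) = 135.4947 deg

rho = 25.2389, theta = 222.7094 deg, phi = 135.4947 deg


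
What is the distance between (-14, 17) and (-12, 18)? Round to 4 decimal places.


d = sqrt((-12--14)^2 + (18-17)^2) = 2.2361

2.2361


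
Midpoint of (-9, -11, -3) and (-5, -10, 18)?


Midpoint = ((-9+-5)/2, (-11+-10)/2, (-3+18)/2) = (-7, -10.5, 7.5)

(-7, -10.5, 7.5)


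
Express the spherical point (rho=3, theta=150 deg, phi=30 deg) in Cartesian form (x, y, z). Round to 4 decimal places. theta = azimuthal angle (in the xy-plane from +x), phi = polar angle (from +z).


x = 3 * sin(30) * cos(150) = -1.299
y = 3 * sin(30) * sin(150) = 0.75
z = 3 * cos(30) = 2.5981

(-1.299, 0.75, 2.5981)


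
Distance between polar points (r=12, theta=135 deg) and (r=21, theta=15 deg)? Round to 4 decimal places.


d = sqrt(r1^2 + r2^2 - 2*r1*r2*cos(t2-t1))
d = sqrt(12^2 + 21^2 - 2*12*21*cos(15-135)) = 28.931

28.931


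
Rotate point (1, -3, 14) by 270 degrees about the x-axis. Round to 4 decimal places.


x' = 1
y' = -3*cos(270) - 14*sin(270) = 14
z' = -3*sin(270) + 14*cos(270) = 3

(1, 14, 3)


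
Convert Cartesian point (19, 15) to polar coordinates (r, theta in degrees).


r = sqrt(19^2 + 15^2) = 24.2074
theta = atan2(15, 19) = 38.2902 degrees

r = 24.2074, theta = 38.2902 degrees


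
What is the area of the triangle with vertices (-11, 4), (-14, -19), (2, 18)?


Area = |x1(y2-y3) + x2(y3-y1) + x3(y1-y2)| / 2
= |-11*(-19-18) + -14*(18-4) + 2*(4--19)| / 2
= 128.5

128.5


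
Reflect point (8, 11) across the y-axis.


Reflection across y-axis: (x, y) -> (-x, y)
(8, 11) -> (-8, 11)

(-8, 11)


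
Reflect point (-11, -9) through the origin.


Reflection through origin: (x, y) -> (-x, -y)
(-11, -9) -> (11, 9)

(11, 9)


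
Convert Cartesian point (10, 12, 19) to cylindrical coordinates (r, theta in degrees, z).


r = sqrt(10^2 + 12^2) = 15.6205
theta = atan2(12, 10) = 50.1944 deg
z = 19

r = 15.6205, theta = 50.1944 deg, z = 19


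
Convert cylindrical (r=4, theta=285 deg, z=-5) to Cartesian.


x = 4 * cos(285) = 1.0353
y = 4 * sin(285) = -3.8637
z = -5

(1.0353, -3.8637, -5)


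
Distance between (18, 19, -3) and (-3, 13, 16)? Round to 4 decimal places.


d = sqrt((-3-18)^2 + (13-19)^2 + (16--3)^2) = 28.9482

28.9482


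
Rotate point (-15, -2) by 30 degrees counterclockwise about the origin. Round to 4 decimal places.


x' = -15*cos(30) - -2*sin(30) = -11.9904
y' = -15*sin(30) + -2*cos(30) = -9.2321

(-11.9904, -9.2321)


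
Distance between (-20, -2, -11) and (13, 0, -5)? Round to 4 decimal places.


d = sqrt((13--20)^2 + (0--2)^2 + (-5--11)^2) = 33.6006

33.6006


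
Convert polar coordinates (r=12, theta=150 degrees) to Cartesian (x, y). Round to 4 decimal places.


x = 12 * cos(150) = -10.3923
y = 12 * sin(150) = 6

(-10.3923, 6)


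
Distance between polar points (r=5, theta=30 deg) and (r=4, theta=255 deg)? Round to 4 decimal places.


d = sqrt(r1^2 + r2^2 - 2*r1*r2*cos(t2-t1))
d = sqrt(5^2 + 4^2 - 2*5*4*cos(255-30)) = 8.3237

8.3237


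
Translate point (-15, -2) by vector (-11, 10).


Translation: (x+dx, y+dy) = (-15+-11, -2+10) = (-26, 8)

(-26, 8)


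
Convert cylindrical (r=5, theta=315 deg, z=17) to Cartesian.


x = 5 * cos(315) = 3.5355
y = 5 * sin(315) = -3.5355
z = 17

(3.5355, -3.5355, 17)


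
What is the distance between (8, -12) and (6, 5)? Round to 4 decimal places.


d = sqrt((6-8)^2 + (5--12)^2) = 17.1172

17.1172


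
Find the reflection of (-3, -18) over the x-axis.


Reflection across x-axis: (x, y) -> (x, -y)
(-3, -18) -> (-3, 18)

(-3, 18)


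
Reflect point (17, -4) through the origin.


Reflection through origin: (x, y) -> (-x, -y)
(17, -4) -> (-17, 4)

(-17, 4)


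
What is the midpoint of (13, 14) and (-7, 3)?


Midpoint = ((13+-7)/2, (14+3)/2) = (3, 8.5)

(3, 8.5)


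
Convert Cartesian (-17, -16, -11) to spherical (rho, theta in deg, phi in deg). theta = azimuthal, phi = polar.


rho = sqrt((-17)^2 + (-16)^2 + (-11)^2) = 25.807
theta = atan2(-16, -17) = 223.2643 deg
phi = acos(-11/25.807) = 115.2293 deg

rho = 25.807, theta = 223.2643 deg, phi = 115.2293 deg


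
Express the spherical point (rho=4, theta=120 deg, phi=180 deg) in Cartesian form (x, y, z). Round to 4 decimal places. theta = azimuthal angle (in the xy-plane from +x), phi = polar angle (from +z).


x = 4 * sin(180) * cos(120) = 0
y = 4 * sin(180) * sin(120) = 0
z = 4 * cos(180) = -4

(0, 0, -4)


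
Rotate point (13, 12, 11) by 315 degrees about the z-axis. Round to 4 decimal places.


x' = 13*cos(315) - 12*sin(315) = 17.6777
y' = 13*sin(315) + 12*cos(315) = -0.7071
z' = 11

(17.6777, -0.7071, 11)


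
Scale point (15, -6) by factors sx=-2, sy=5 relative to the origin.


Scaling: (x*sx, y*sy) = (15*-2, -6*5) = (-30, -30)

(-30, -30)


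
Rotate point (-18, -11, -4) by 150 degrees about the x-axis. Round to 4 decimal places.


x' = -18
y' = -11*cos(150) - -4*sin(150) = 11.5263
z' = -11*sin(150) + -4*cos(150) = -2.0359

(-18, 11.5263, -2.0359)


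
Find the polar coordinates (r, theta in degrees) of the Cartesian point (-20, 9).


r = sqrt((-20)^2 + 9^2) = 21.9317
theta = atan2(9, -20) = 155.7723 degrees

r = 21.9317, theta = 155.7723 degrees


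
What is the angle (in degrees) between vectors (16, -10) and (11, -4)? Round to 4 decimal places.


dot = 16*11 + -10*-4 = 216
|u| = 18.868, |v| = 11.7047
cos(angle) = 0.9781
angle = 12.0223 degrees

12.0223 degrees


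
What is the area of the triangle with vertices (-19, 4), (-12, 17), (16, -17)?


Area = |x1(y2-y3) + x2(y3-y1) + x3(y1-y2)| / 2
= |-19*(17--17) + -12*(-17-4) + 16*(4-17)| / 2
= 301

301


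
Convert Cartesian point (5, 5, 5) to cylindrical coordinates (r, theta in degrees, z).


r = sqrt(5^2 + 5^2) = 7.0711
theta = atan2(5, 5) = 45 deg
z = 5

r = 7.0711, theta = 45 deg, z = 5


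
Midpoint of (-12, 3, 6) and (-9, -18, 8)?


Midpoint = ((-12+-9)/2, (3+-18)/2, (6+8)/2) = (-10.5, -7.5, 7)

(-10.5, -7.5, 7)


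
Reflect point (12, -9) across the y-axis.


Reflection across y-axis: (x, y) -> (-x, y)
(12, -9) -> (-12, -9)

(-12, -9)


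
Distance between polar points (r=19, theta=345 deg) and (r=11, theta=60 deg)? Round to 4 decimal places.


d = sqrt(r1^2 + r2^2 - 2*r1*r2*cos(t2-t1))
d = sqrt(19^2 + 11^2 - 2*19*11*cos(60-345)) = 19.3343

19.3343


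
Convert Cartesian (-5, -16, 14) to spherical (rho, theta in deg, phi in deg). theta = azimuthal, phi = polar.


rho = sqrt((-5)^2 + (-16)^2 + 14^2) = 21.8403
theta = atan2(-16, -5) = 252.646 deg
phi = acos(14/21.8403) = 50.1324 deg

rho = 21.8403, theta = 252.646 deg, phi = 50.1324 deg


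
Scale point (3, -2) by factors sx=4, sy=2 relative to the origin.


Scaling: (x*sx, y*sy) = (3*4, -2*2) = (12, -4)

(12, -4)


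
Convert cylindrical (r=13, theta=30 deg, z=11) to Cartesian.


x = 13 * cos(30) = 11.2583
y = 13 * sin(30) = 6.5
z = 11

(11.2583, 6.5, 11)


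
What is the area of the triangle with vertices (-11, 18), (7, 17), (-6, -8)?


Area = |x1(y2-y3) + x2(y3-y1) + x3(y1-y2)| / 2
= |-11*(17--8) + 7*(-8-18) + -6*(18-17)| / 2
= 231.5

231.5


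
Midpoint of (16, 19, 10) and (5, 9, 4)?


Midpoint = ((16+5)/2, (19+9)/2, (10+4)/2) = (10.5, 14, 7)

(10.5, 14, 7)


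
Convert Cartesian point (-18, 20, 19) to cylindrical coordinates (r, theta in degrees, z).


r = sqrt((-18)^2 + 20^2) = 26.9072
theta = atan2(20, -18) = 131.9872 deg
z = 19

r = 26.9072, theta = 131.9872 deg, z = 19


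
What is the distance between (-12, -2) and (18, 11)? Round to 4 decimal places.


d = sqrt((18--12)^2 + (11--2)^2) = 32.6956

32.6956


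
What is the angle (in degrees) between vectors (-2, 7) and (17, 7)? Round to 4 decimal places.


dot = -2*17 + 7*7 = 15
|u| = 7.2801, |v| = 18.3848
cos(angle) = 0.1121
angle = 83.5653 degrees

83.5653 degrees


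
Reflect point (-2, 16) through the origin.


Reflection through origin: (x, y) -> (-x, -y)
(-2, 16) -> (2, -16)

(2, -16)


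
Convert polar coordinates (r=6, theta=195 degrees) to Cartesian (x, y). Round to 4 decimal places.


x = 6 * cos(195) = -5.7956
y = 6 * sin(195) = -1.5529

(-5.7956, -1.5529)


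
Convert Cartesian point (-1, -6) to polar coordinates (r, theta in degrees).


r = sqrt((-1)^2 + (-6)^2) = 6.0828
theta = atan2(-6, -1) = 260.5377 degrees

r = 6.0828, theta = 260.5377 degrees


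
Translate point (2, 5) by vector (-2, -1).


Translation: (x+dx, y+dy) = (2+-2, 5+-1) = (0, 4)

(0, 4)


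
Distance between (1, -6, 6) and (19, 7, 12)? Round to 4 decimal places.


d = sqrt((19-1)^2 + (7--6)^2 + (12-6)^2) = 23

23


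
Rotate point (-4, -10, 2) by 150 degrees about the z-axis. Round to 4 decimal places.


x' = -4*cos(150) - -10*sin(150) = 8.4641
y' = -4*sin(150) + -10*cos(150) = 6.6603
z' = 2

(8.4641, 6.6603, 2)


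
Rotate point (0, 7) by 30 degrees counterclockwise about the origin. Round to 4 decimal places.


x' = 0*cos(30) - 7*sin(30) = -3.5
y' = 0*sin(30) + 7*cos(30) = 6.0622

(-3.5, 6.0622)


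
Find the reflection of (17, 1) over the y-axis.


Reflection across y-axis: (x, y) -> (-x, y)
(17, 1) -> (-17, 1)

(-17, 1)


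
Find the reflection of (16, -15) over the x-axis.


Reflection across x-axis: (x, y) -> (x, -y)
(16, -15) -> (16, 15)

(16, 15)


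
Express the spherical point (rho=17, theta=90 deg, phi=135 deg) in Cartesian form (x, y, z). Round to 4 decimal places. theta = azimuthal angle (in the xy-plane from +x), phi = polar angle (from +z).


x = 17 * sin(135) * cos(90) = 0
y = 17 * sin(135) * sin(90) = 12.0208
z = 17 * cos(135) = -12.0208

(0, 12.0208, -12.0208)


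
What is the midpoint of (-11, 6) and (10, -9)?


Midpoint = ((-11+10)/2, (6+-9)/2) = (-0.5, -1.5)

(-0.5, -1.5)


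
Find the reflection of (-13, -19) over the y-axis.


Reflection across y-axis: (x, y) -> (-x, y)
(-13, -19) -> (13, -19)

(13, -19)


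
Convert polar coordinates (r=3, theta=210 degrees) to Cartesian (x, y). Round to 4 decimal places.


x = 3 * cos(210) = -2.5981
y = 3 * sin(210) = -1.5

(-2.5981, -1.5)


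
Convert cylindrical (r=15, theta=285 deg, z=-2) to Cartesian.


x = 15 * cos(285) = 3.8823
y = 15 * sin(285) = -14.4889
z = -2

(3.8823, -14.4889, -2)


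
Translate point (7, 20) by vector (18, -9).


Translation: (x+dx, y+dy) = (7+18, 20+-9) = (25, 11)

(25, 11)


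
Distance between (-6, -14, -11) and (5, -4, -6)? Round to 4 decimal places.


d = sqrt((5--6)^2 + (-4--14)^2 + (-6--11)^2) = 15.6844

15.6844


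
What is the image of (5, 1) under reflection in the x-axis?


Reflection across x-axis: (x, y) -> (x, -y)
(5, 1) -> (5, -1)

(5, -1)


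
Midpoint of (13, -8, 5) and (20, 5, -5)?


Midpoint = ((13+20)/2, (-8+5)/2, (5+-5)/2) = (16.5, -1.5, 0)

(16.5, -1.5, 0)


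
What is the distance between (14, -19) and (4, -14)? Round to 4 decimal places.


d = sqrt((4-14)^2 + (-14--19)^2) = 11.1803

11.1803


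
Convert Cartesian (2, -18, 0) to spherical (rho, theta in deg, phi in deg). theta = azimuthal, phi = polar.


rho = sqrt(2^2 + (-18)^2 + 0^2) = 18.1108
theta = atan2(-18, 2) = 276.3402 deg
phi = acos(0/18.1108) = 90 deg

rho = 18.1108, theta = 276.3402 deg, phi = 90 deg


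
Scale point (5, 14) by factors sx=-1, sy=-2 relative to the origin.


Scaling: (x*sx, y*sy) = (5*-1, 14*-2) = (-5, -28)

(-5, -28)


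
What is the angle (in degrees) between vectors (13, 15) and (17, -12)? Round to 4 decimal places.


dot = 13*17 + 15*-12 = 41
|u| = 19.8494, |v| = 20.8087
cos(angle) = 0.0993
angle = 84.3032 degrees

84.3032 degrees


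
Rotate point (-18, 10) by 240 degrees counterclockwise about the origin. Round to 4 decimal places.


x' = -18*cos(240) - 10*sin(240) = 17.6603
y' = -18*sin(240) + 10*cos(240) = 10.5885

(17.6603, 10.5885)


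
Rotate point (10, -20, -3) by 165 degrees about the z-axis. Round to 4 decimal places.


x' = 10*cos(165) - -20*sin(165) = -4.4829
y' = 10*sin(165) + -20*cos(165) = 21.9067
z' = -3

(-4.4829, 21.9067, -3)


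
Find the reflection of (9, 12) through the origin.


Reflection through origin: (x, y) -> (-x, -y)
(9, 12) -> (-9, -12)

(-9, -12)


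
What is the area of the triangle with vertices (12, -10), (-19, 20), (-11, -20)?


Area = |x1(y2-y3) + x2(y3-y1) + x3(y1-y2)| / 2
= |12*(20--20) + -19*(-20--10) + -11*(-10-20)| / 2
= 500

500


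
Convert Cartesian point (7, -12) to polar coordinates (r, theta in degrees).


r = sqrt(7^2 + (-12)^2) = 13.8924
theta = atan2(-12, 7) = 300.2564 degrees

r = 13.8924, theta = 300.2564 degrees


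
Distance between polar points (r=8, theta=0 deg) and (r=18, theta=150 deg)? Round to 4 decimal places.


d = sqrt(r1^2 + r2^2 - 2*r1*r2*cos(t2-t1))
d = sqrt(8^2 + 18^2 - 2*8*18*cos(150-0)) = 25.2471

25.2471


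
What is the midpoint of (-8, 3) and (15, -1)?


Midpoint = ((-8+15)/2, (3+-1)/2) = (3.5, 1)

(3.5, 1)


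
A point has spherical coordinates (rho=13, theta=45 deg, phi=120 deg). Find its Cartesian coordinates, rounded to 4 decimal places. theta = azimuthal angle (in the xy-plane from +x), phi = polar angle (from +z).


x = 13 * sin(120) * cos(45) = 7.9608
y = 13 * sin(120) * sin(45) = 7.9608
z = 13 * cos(120) = -6.5

(7.9608, 7.9608, -6.5)


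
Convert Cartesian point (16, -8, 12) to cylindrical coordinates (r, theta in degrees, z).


r = sqrt(16^2 + (-8)^2) = 17.8885
theta = atan2(-8, 16) = 333.4349 deg
z = 12

r = 17.8885, theta = 333.4349 deg, z = 12


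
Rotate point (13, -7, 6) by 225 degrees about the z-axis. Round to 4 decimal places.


x' = 13*cos(225) - -7*sin(225) = -14.1421
y' = 13*sin(225) + -7*cos(225) = -4.2426
z' = 6

(-14.1421, -4.2426, 6)


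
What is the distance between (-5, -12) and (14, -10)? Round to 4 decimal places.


d = sqrt((14--5)^2 + (-10--12)^2) = 19.105

19.105


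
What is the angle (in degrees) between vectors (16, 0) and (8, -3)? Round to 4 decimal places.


dot = 16*8 + 0*-3 = 128
|u| = 16, |v| = 8.544
cos(angle) = 0.9363
angle = 20.556 degrees

20.556 degrees


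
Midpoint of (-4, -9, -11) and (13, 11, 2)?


Midpoint = ((-4+13)/2, (-9+11)/2, (-11+2)/2) = (4.5, 1, -4.5)

(4.5, 1, -4.5)


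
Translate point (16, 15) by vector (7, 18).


Translation: (x+dx, y+dy) = (16+7, 15+18) = (23, 33)

(23, 33)


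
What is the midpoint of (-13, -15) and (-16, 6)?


Midpoint = ((-13+-16)/2, (-15+6)/2) = (-14.5, -4.5)

(-14.5, -4.5)


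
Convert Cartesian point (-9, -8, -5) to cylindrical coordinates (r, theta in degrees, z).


r = sqrt((-9)^2 + (-8)^2) = 12.0416
theta = atan2(-8, -9) = 221.6335 deg
z = -5

r = 12.0416, theta = 221.6335 deg, z = -5


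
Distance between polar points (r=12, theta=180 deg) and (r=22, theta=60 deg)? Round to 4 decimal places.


d = sqrt(r1^2 + r2^2 - 2*r1*r2*cos(t2-t1))
d = sqrt(12^2 + 22^2 - 2*12*22*cos(60-180)) = 29.8664

29.8664


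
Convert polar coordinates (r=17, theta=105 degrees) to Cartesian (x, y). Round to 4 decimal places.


x = 17 * cos(105) = -4.3999
y = 17 * sin(105) = 16.4207

(-4.3999, 16.4207)


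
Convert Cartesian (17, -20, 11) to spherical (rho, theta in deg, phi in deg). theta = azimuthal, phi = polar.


rho = sqrt(17^2 + (-20)^2 + 11^2) = 28.4605
theta = atan2(-20, 17) = 310.3645 deg
phi = acos(11/28.4605) = 67.2631 deg

rho = 28.4605, theta = 310.3645 deg, phi = 67.2631 deg


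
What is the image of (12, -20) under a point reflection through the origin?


Reflection through origin: (x, y) -> (-x, -y)
(12, -20) -> (-12, 20)

(-12, 20)


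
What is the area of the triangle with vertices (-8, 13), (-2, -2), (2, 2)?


Area = |x1(y2-y3) + x2(y3-y1) + x3(y1-y2)| / 2
= |-8*(-2-2) + -2*(2-13) + 2*(13--2)| / 2
= 42

42


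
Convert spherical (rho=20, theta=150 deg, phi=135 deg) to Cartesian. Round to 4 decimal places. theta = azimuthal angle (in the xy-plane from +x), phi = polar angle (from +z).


x = 20 * sin(135) * cos(150) = -12.2474
y = 20 * sin(135) * sin(150) = 7.0711
z = 20 * cos(135) = -14.1421

(-12.2474, 7.0711, -14.1421)


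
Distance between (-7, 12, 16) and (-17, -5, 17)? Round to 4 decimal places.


d = sqrt((-17--7)^2 + (-5-12)^2 + (17-16)^2) = 19.7484

19.7484


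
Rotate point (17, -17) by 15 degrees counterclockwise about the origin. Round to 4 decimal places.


x' = 17*cos(15) - -17*sin(15) = 20.8207
y' = 17*sin(15) + -17*cos(15) = -12.0208

(20.8207, -12.0208)


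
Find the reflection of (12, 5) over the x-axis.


Reflection across x-axis: (x, y) -> (x, -y)
(12, 5) -> (12, -5)

(12, -5)


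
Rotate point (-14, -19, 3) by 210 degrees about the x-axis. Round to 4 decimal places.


x' = -14
y' = -19*cos(210) - 3*sin(210) = 17.9545
z' = -19*sin(210) + 3*cos(210) = 6.9019

(-14, 17.9545, 6.9019)


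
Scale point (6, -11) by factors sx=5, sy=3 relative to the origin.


Scaling: (x*sx, y*sy) = (6*5, -11*3) = (30, -33)

(30, -33)


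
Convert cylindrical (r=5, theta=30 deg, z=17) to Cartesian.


x = 5 * cos(30) = 4.3301
y = 5 * sin(30) = 2.5
z = 17

(4.3301, 2.5, 17)


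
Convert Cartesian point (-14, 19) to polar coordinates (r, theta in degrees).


r = sqrt((-14)^2 + 19^2) = 23.6008
theta = atan2(19, -14) = 126.3844 degrees

r = 23.6008, theta = 126.3844 degrees


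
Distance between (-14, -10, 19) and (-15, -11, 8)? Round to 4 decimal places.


d = sqrt((-15--14)^2 + (-11--10)^2 + (8-19)^2) = 11.0905

11.0905


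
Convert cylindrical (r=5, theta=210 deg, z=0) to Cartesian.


x = 5 * cos(210) = -4.3301
y = 5 * sin(210) = -2.5
z = 0

(-4.3301, -2.5, 0)


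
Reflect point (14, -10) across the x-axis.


Reflection across x-axis: (x, y) -> (x, -y)
(14, -10) -> (14, 10)

(14, 10)


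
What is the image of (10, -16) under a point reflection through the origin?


Reflection through origin: (x, y) -> (-x, -y)
(10, -16) -> (-10, 16)

(-10, 16)


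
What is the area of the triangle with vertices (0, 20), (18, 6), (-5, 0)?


Area = |x1(y2-y3) + x2(y3-y1) + x3(y1-y2)| / 2
= |0*(6-0) + 18*(0-20) + -5*(20-6)| / 2
= 215

215


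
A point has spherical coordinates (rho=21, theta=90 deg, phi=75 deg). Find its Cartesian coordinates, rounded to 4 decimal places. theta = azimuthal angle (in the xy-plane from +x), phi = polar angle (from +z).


x = 21 * sin(75) * cos(90) = 0
y = 21 * sin(75) * sin(90) = 20.2844
z = 21 * cos(75) = 5.4352

(0, 20.2844, 5.4352)


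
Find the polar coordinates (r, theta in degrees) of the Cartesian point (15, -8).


r = sqrt(15^2 + (-8)^2) = 17
theta = atan2(-8, 15) = 331.9275 degrees

r = 17, theta = 331.9275 degrees


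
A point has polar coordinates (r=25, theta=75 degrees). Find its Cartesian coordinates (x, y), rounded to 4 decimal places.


x = 25 * cos(75) = 6.4705
y = 25 * sin(75) = 24.1481

(6.4705, 24.1481)


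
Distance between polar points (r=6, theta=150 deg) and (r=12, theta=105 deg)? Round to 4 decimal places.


d = sqrt(r1^2 + r2^2 - 2*r1*r2*cos(t2-t1))
d = sqrt(6^2 + 12^2 - 2*6*12*cos(105-150)) = 8.8418

8.8418


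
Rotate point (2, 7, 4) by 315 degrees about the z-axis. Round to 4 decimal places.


x' = 2*cos(315) - 7*sin(315) = 6.364
y' = 2*sin(315) + 7*cos(315) = 3.5355
z' = 4

(6.364, 3.5355, 4)


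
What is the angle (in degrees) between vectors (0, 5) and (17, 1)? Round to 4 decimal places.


dot = 0*17 + 5*1 = 5
|u| = 5, |v| = 17.0294
cos(angle) = 0.0587
angle = 86.6335 degrees

86.6335 degrees


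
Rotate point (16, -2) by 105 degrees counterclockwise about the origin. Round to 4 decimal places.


x' = 16*cos(105) - -2*sin(105) = -2.2093
y' = 16*sin(105) + -2*cos(105) = 15.9725

(-2.2093, 15.9725)


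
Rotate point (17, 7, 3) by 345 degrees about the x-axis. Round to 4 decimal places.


x' = 17
y' = 7*cos(345) - 3*sin(345) = 7.5379
z' = 7*sin(345) + 3*cos(345) = 1.086

(17, 7.5379, 1.086)


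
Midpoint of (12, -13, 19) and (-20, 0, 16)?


Midpoint = ((12+-20)/2, (-13+0)/2, (19+16)/2) = (-4, -6.5, 17.5)

(-4, -6.5, 17.5)


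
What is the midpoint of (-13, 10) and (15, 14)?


Midpoint = ((-13+15)/2, (10+14)/2) = (1, 12)

(1, 12)


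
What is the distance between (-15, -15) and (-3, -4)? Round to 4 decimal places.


d = sqrt((-3--15)^2 + (-4--15)^2) = 16.2788

16.2788


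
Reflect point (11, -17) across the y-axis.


Reflection across y-axis: (x, y) -> (-x, y)
(11, -17) -> (-11, -17)

(-11, -17)


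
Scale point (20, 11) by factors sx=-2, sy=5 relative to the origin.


Scaling: (x*sx, y*sy) = (20*-2, 11*5) = (-40, 55)

(-40, 55)


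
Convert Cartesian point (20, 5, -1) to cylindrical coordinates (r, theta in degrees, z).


r = sqrt(20^2 + 5^2) = 20.6155
theta = atan2(5, 20) = 14.0362 deg
z = -1

r = 20.6155, theta = 14.0362 deg, z = -1


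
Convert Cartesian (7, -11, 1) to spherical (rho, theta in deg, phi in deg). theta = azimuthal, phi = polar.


rho = sqrt(7^2 + (-11)^2 + 1^2) = 13.0767
theta = atan2(-11, 7) = 302.4712 deg
phi = acos(1/13.0767) = 85.6142 deg

rho = 13.0767, theta = 302.4712 deg, phi = 85.6142 deg


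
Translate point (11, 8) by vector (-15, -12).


Translation: (x+dx, y+dy) = (11+-15, 8+-12) = (-4, -4)

(-4, -4)


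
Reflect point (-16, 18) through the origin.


Reflection through origin: (x, y) -> (-x, -y)
(-16, 18) -> (16, -18)

(16, -18)


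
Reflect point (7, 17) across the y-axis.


Reflection across y-axis: (x, y) -> (-x, y)
(7, 17) -> (-7, 17)

(-7, 17)


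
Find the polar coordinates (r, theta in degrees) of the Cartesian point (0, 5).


r = sqrt(0^2 + 5^2) = 5
theta = atan2(5, 0) = 90 degrees

r = 5, theta = 90 degrees


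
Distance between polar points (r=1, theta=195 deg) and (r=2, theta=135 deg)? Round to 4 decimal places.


d = sqrt(r1^2 + r2^2 - 2*r1*r2*cos(t2-t1))
d = sqrt(1^2 + 2^2 - 2*1*2*cos(135-195)) = 1.7321

1.7321


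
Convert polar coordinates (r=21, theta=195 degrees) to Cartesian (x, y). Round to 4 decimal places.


x = 21 * cos(195) = -20.2844
y = 21 * sin(195) = -5.4352

(-20.2844, -5.4352)


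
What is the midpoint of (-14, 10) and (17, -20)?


Midpoint = ((-14+17)/2, (10+-20)/2) = (1.5, -5)

(1.5, -5)


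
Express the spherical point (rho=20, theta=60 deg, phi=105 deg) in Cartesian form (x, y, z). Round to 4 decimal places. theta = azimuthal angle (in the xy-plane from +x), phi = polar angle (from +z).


x = 20 * sin(105) * cos(60) = 9.6593
y = 20 * sin(105) * sin(60) = 16.7303
z = 20 * cos(105) = -5.1764

(9.6593, 16.7303, -5.1764)


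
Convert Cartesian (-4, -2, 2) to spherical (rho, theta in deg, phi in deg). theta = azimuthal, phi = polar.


rho = sqrt((-4)^2 + (-2)^2 + 2^2) = 4.899
theta = atan2(-2, -4) = 206.5651 deg
phi = acos(2/4.899) = 65.9052 deg

rho = 4.899, theta = 206.5651 deg, phi = 65.9052 deg


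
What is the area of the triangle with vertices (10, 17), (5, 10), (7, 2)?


Area = |x1(y2-y3) + x2(y3-y1) + x3(y1-y2)| / 2
= |10*(10-2) + 5*(2-17) + 7*(17-10)| / 2
= 27

27


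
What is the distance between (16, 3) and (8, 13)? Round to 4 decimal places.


d = sqrt((8-16)^2 + (13-3)^2) = 12.8062

12.8062


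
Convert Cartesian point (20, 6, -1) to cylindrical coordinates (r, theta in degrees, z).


r = sqrt(20^2 + 6^2) = 20.8806
theta = atan2(6, 20) = 16.6992 deg
z = -1

r = 20.8806, theta = 16.6992 deg, z = -1


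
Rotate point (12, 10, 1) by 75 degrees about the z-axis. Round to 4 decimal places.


x' = 12*cos(75) - 10*sin(75) = -6.5534
y' = 12*sin(75) + 10*cos(75) = 14.1793
z' = 1

(-6.5534, 14.1793, 1)


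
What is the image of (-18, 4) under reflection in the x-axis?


Reflection across x-axis: (x, y) -> (x, -y)
(-18, 4) -> (-18, -4)

(-18, -4)


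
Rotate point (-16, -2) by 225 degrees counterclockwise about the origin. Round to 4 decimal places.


x' = -16*cos(225) - -2*sin(225) = 9.8995
y' = -16*sin(225) + -2*cos(225) = 12.7279

(9.8995, 12.7279)


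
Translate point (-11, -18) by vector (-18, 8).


Translation: (x+dx, y+dy) = (-11+-18, -18+8) = (-29, -10)

(-29, -10)


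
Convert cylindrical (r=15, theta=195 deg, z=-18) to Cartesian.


x = 15 * cos(195) = -14.4889
y = 15 * sin(195) = -3.8823
z = -18

(-14.4889, -3.8823, -18)


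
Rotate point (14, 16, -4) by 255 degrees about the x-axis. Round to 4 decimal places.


x' = 14
y' = 16*cos(255) - -4*sin(255) = -8.0048
z' = 16*sin(255) + -4*cos(255) = -14.4195

(14, -8.0048, -14.4195)


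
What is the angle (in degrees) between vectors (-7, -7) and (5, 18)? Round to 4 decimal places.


dot = -7*5 + -7*18 = -161
|u| = 9.8995, |v| = 18.6815
cos(angle) = -0.8706
angle = 150.5241 degrees

150.5241 degrees


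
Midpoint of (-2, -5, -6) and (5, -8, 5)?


Midpoint = ((-2+5)/2, (-5+-8)/2, (-6+5)/2) = (1.5, -6.5, -0.5)

(1.5, -6.5, -0.5)


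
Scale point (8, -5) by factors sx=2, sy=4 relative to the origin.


Scaling: (x*sx, y*sy) = (8*2, -5*4) = (16, -20)

(16, -20)


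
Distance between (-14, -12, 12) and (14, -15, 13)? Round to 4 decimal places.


d = sqrt((14--14)^2 + (-15--12)^2 + (13-12)^2) = 28.178

28.178


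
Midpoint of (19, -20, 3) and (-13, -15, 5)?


Midpoint = ((19+-13)/2, (-20+-15)/2, (3+5)/2) = (3, -17.5, 4)

(3, -17.5, 4)


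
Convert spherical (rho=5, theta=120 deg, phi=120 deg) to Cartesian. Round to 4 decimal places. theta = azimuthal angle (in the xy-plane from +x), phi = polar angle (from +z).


x = 5 * sin(120) * cos(120) = -2.1651
y = 5 * sin(120) * sin(120) = 3.75
z = 5 * cos(120) = -2.5

(-2.1651, 3.75, -2.5)


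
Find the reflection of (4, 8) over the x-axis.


Reflection across x-axis: (x, y) -> (x, -y)
(4, 8) -> (4, -8)

(4, -8)


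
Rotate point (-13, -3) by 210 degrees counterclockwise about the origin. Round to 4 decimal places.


x' = -13*cos(210) - -3*sin(210) = 9.7583
y' = -13*sin(210) + -3*cos(210) = 9.0981

(9.7583, 9.0981)


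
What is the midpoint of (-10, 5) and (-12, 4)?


Midpoint = ((-10+-12)/2, (5+4)/2) = (-11, 4.5)

(-11, 4.5)


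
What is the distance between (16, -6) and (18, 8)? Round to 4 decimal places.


d = sqrt((18-16)^2 + (8--6)^2) = 14.1421

14.1421


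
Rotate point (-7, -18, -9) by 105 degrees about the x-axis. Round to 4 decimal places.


x' = -7
y' = -18*cos(105) - -9*sin(105) = 13.3521
z' = -18*sin(105) + -9*cos(105) = -15.0573

(-7, 13.3521, -15.0573)


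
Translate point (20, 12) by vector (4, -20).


Translation: (x+dx, y+dy) = (20+4, 12+-20) = (24, -8)

(24, -8)


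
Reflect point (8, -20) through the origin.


Reflection through origin: (x, y) -> (-x, -y)
(8, -20) -> (-8, 20)

(-8, 20)


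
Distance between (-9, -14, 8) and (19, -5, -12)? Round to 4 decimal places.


d = sqrt((19--9)^2 + (-5--14)^2 + (-12-8)^2) = 35.5668

35.5668


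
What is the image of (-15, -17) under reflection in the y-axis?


Reflection across y-axis: (x, y) -> (-x, y)
(-15, -17) -> (15, -17)

(15, -17)


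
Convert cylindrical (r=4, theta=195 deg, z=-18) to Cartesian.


x = 4 * cos(195) = -3.8637
y = 4 * sin(195) = -1.0353
z = -18

(-3.8637, -1.0353, -18)


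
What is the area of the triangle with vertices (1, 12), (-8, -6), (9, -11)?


Area = |x1(y2-y3) + x2(y3-y1) + x3(y1-y2)| / 2
= |1*(-6--11) + -8*(-11-12) + 9*(12--6)| / 2
= 175.5

175.5


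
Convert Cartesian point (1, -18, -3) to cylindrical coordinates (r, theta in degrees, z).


r = sqrt(1^2 + (-18)^2) = 18.0278
theta = atan2(-18, 1) = 273.1798 deg
z = -3

r = 18.0278, theta = 273.1798 deg, z = -3


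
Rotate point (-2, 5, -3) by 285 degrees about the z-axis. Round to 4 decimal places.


x' = -2*cos(285) - 5*sin(285) = 4.312
y' = -2*sin(285) + 5*cos(285) = 3.2259
z' = -3

(4.312, 3.2259, -3)


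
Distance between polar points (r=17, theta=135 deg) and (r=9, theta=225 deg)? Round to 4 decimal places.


d = sqrt(r1^2 + r2^2 - 2*r1*r2*cos(t2-t1))
d = sqrt(17^2 + 9^2 - 2*17*9*cos(225-135)) = 19.2354

19.2354


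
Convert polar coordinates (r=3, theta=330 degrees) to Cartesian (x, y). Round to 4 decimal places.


x = 3 * cos(330) = 2.5981
y = 3 * sin(330) = -1.5

(2.5981, -1.5)


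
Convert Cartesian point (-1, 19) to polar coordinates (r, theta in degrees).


r = sqrt((-1)^2 + 19^2) = 19.0263
theta = atan2(19, -1) = 93.0128 degrees

r = 19.0263, theta = 93.0128 degrees


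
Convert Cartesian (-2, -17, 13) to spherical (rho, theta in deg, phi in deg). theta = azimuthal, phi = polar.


rho = sqrt((-2)^2 + (-17)^2 + 13^2) = 21.4942
theta = atan2(-17, -2) = 263.2902 deg
phi = acos(13/21.4942) = 52.7845 deg

rho = 21.4942, theta = 263.2902 deg, phi = 52.7845 deg


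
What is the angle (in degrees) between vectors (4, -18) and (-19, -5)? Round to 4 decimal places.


dot = 4*-19 + -18*-5 = 14
|u| = 18.4391, |v| = 19.6469
cos(angle) = 0.0386
angle = 87.7852 degrees

87.7852 degrees


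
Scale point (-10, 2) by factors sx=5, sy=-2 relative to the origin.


Scaling: (x*sx, y*sy) = (-10*5, 2*-2) = (-50, -4)

(-50, -4)


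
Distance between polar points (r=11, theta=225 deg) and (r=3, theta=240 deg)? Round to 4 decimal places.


d = sqrt(r1^2 + r2^2 - 2*r1*r2*cos(t2-t1))
d = sqrt(11^2 + 3^2 - 2*11*3*cos(240-225)) = 8.1393

8.1393


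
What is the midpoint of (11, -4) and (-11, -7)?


Midpoint = ((11+-11)/2, (-4+-7)/2) = (0, -5.5)

(0, -5.5)


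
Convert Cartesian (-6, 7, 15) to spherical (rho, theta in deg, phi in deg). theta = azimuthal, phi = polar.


rho = sqrt((-6)^2 + 7^2 + 15^2) = 17.6068
theta = atan2(7, -6) = 130.6013 deg
phi = acos(15/17.6068) = 31.5764 deg

rho = 17.6068, theta = 130.6013 deg, phi = 31.5764 deg


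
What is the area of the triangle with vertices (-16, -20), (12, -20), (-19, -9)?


Area = |x1(y2-y3) + x2(y3-y1) + x3(y1-y2)| / 2
= |-16*(-20--9) + 12*(-9--20) + -19*(-20--20)| / 2
= 154

154


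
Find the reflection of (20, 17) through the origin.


Reflection through origin: (x, y) -> (-x, -y)
(20, 17) -> (-20, -17)

(-20, -17)


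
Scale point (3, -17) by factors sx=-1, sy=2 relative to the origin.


Scaling: (x*sx, y*sy) = (3*-1, -17*2) = (-3, -34)

(-3, -34)


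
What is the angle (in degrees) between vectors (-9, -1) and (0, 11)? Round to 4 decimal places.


dot = -9*0 + -1*11 = -11
|u| = 9.0554, |v| = 11
cos(angle) = -0.1104
angle = 96.3402 degrees

96.3402 degrees


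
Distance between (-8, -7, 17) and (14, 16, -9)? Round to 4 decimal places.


d = sqrt((14--8)^2 + (16--7)^2 + (-9-17)^2) = 41.0974

41.0974


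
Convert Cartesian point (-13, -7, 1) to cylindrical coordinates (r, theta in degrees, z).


r = sqrt((-13)^2 + (-7)^2) = 14.7648
theta = atan2(-7, -13) = 208.3008 deg
z = 1

r = 14.7648, theta = 208.3008 deg, z = 1


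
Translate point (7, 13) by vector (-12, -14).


Translation: (x+dx, y+dy) = (7+-12, 13+-14) = (-5, -1)

(-5, -1)


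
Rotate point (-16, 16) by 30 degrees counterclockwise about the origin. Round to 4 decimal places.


x' = -16*cos(30) - 16*sin(30) = -21.8564
y' = -16*sin(30) + 16*cos(30) = 5.8564

(-21.8564, 5.8564)


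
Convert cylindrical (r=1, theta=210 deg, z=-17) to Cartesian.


x = 1 * cos(210) = -0.866
y = 1 * sin(210) = -0.5
z = -17

(-0.866, -0.5, -17)


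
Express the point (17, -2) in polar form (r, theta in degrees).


r = sqrt(17^2 + (-2)^2) = 17.1172
theta = atan2(-2, 17) = 353.2902 degrees

r = 17.1172, theta = 353.2902 degrees


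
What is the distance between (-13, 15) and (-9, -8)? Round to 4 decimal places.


d = sqrt((-9--13)^2 + (-8-15)^2) = 23.3452

23.3452


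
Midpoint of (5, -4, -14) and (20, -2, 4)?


Midpoint = ((5+20)/2, (-4+-2)/2, (-14+4)/2) = (12.5, -3, -5)

(12.5, -3, -5)


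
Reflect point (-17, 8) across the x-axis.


Reflection across x-axis: (x, y) -> (x, -y)
(-17, 8) -> (-17, -8)

(-17, -8)


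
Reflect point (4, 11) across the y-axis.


Reflection across y-axis: (x, y) -> (-x, y)
(4, 11) -> (-4, 11)

(-4, 11)


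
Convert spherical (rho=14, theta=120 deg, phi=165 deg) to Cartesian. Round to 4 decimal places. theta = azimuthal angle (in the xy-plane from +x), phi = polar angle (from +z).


x = 14 * sin(165) * cos(120) = -1.8117
y = 14 * sin(165) * sin(120) = 3.138
z = 14 * cos(165) = -13.523

(-1.8117, 3.138, -13.523)


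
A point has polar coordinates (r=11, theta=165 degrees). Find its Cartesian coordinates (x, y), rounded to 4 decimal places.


x = 11 * cos(165) = -10.6252
y = 11 * sin(165) = 2.847

(-10.6252, 2.847)


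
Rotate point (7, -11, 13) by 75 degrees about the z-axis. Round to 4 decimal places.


x' = 7*cos(75) - -11*sin(75) = 12.4369
y' = 7*sin(75) + -11*cos(75) = 3.9145
z' = 13

(12.4369, 3.9145, 13)


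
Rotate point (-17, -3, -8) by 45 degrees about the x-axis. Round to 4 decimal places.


x' = -17
y' = -3*cos(45) - -8*sin(45) = 3.5355
z' = -3*sin(45) + -8*cos(45) = -7.7782

(-17, 3.5355, -7.7782)


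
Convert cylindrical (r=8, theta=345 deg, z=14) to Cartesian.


x = 8 * cos(345) = 7.7274
y = 8 * sin(345) = -2.0706
z = 14

(7.7274, -2.0706, 14)


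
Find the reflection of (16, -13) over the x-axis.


Reflection across x-axis: (x, y) -> (x, -y)
(16, -13) -> (16, 13)

(16, 13)


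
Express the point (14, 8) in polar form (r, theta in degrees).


r = sqrt(14^2 + 8^2) = 16.1245
theta = atan2(8, 14) = 29.7449 degrees

r = 16.1245, theta = 29.7449 degrees


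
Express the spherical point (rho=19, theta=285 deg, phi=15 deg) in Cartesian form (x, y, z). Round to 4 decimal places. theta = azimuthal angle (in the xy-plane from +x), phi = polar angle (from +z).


x = 19 * sin(15) * cos(285) = 1.2728
y = 19 * sin(15) * sin(285) = -4.75
z = 19 * cos(15) = 18.3526

(1.2728, -4.75, 18.3526)


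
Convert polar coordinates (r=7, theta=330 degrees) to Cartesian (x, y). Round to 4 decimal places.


x = 7 * cos(330) = 6.0622
y = 7 * sin(330) = -3.5

(6.0622, -3.5)


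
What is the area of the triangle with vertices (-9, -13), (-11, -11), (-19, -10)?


Area = |x1(y2-y3) + x2(y3-y1) + x3(y1-y2)| / 2
= |-9*(-11--10) + -11*(-10--13) + -19*(-13--11)| / 2
= 7

7


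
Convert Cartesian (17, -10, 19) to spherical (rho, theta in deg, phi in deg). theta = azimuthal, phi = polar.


rho = sqrt(17^2 + (-10)^2 + 19^2) = 27.3861
theta = atan2(-10, 17) = 329.5345 deg
phi = acos(19/27.3861) = 46.0698 deg

rho = 27.3861, theta = 329.5345 deg, phi = 46.0698 deg


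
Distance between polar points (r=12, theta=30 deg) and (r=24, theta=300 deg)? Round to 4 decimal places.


d = sqrt(r1^2 + r2^2 - 2*r1*r2*cos(t2-t1))
d = sqrt(12^2 + 24^2 - 2*12*24*cos(300-30)) = 26.8328

26.8328


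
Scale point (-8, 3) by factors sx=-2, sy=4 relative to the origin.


Scaling: (x*sx, y*sy) = (-8*-2, 3*4) = (16, 12)

(16, 12)


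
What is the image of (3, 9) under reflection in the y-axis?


Reflection across y-axis: (x, y) -> (-x, y)
(3, 9) -> (-3, 9)

(-3, 9)


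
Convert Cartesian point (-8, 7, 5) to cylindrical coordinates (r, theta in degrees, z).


r = sqrt((-8)^2 + 7^2) = 10.6301
theta = atan2(7, -8) = 138.8141 deg
z = 5

r = 10.6301, theta = 138.8141 deg, z = 5


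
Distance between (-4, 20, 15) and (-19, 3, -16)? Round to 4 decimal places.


d = sqrt((-19--4)^2 + (3-20)^2 + (-16-15)^2) = 38.4057

38.4057
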